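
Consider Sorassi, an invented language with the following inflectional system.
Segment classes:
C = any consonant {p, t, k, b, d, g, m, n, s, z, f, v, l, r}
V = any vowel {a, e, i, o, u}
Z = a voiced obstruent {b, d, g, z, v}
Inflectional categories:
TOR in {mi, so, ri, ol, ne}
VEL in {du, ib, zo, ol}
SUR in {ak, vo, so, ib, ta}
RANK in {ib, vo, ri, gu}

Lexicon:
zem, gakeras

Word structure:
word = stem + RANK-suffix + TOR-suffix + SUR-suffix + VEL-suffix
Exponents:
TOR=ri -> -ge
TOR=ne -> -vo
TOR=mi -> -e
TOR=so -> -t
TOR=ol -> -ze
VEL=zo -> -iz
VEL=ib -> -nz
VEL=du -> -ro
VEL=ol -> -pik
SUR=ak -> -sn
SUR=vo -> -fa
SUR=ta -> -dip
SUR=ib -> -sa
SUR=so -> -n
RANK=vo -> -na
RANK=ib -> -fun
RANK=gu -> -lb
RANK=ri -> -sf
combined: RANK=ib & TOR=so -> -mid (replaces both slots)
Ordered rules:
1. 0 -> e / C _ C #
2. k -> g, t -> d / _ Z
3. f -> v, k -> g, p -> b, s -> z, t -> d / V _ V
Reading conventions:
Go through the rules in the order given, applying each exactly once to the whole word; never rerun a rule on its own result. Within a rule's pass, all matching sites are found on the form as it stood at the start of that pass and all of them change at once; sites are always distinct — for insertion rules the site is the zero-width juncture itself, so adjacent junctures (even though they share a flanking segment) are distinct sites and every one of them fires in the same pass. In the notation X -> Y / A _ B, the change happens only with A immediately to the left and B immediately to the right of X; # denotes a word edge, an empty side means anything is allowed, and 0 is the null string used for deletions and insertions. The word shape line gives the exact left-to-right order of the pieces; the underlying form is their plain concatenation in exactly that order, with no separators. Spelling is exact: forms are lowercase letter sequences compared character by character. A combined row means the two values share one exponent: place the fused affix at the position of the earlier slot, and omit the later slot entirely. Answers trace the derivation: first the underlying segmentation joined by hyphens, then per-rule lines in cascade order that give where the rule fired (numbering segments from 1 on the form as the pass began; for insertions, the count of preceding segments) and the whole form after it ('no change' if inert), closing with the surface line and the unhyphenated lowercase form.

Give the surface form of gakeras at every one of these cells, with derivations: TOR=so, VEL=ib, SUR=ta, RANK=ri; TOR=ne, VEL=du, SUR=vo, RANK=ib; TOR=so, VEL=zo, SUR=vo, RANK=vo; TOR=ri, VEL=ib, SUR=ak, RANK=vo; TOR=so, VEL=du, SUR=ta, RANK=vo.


cell TOR=so, VEL=ib, SUR=ta, RANK=ri:
underlying: gakeras-sf-t-dip-nz
1. 0 -> e / C _ C #: inserts after position(s) 14: gakerassftdipnez
2. k -> g, t -> d / _ Z: fires at position(s) 10: gakerassfddipnez
3. f -> v, k -> g, p -> b, s -> z, t -> d / V _ V: fires at position(s) 3: gagerassfddipnez
surface: gagerassfddipnez

cell TOR=ne, VEL=du, SUR=vo, RANK=ib:
underlying: gakeras-fun-vo-fa-ro
1. 0 -> e / C _ C #: no change
2. k -> g, t -> d / _ Z: no change
3. f -> v, k -> g, p -> b, s -> z, t -> d / V _ V: fires at position(s) 3, 13: gagerasfunvovaro
surface: gagerasfunvovaro

cell TOR=so, VEL=zo, SUR=vo, RANK=vo:
underlying: gakeras-na-t-fa-iz
1. 0 -> e / C _ C #: no change
2. k -> g, t -> d / _ Z: no change
3. f -> v, k -> g, p -> b, s -> z, t -> d / V _ V: fires at position(s) 3: gagerasnatfaiz
surface: gagerasnatfaiz

cell TOR=ri, VEL=ib, SUR=ak, RANK=vo:
underlying: gakeras-na-ge-sn-nz
1. 0 -> e / C _ C #: inserts after position(s) 14: gakerasnagesnnez
2. k -> g, t -> d / _ Z: no change
3. f -> v, k -> g, p -> b, s -> z, t -> d / V _ V: fires at position(s) 3: gagerasnagesnnez
surface: gagerasnagesnnez

cell TOR=so, VEL=du, SUR=ta, RANK=vo:
underlying: gakeras-na-t-dip-ro
1. 0 -> e / C _ C #: no change
2. k -> g, t -> d / _ Z: fires at position(s) 10: gakerasnaddipro
3. f -> v, k -> g, p -> b, s -> z, t -> d / V _ V: fires at position(s) 3: gagerasnaddipro
surface: gagerasnaddipro


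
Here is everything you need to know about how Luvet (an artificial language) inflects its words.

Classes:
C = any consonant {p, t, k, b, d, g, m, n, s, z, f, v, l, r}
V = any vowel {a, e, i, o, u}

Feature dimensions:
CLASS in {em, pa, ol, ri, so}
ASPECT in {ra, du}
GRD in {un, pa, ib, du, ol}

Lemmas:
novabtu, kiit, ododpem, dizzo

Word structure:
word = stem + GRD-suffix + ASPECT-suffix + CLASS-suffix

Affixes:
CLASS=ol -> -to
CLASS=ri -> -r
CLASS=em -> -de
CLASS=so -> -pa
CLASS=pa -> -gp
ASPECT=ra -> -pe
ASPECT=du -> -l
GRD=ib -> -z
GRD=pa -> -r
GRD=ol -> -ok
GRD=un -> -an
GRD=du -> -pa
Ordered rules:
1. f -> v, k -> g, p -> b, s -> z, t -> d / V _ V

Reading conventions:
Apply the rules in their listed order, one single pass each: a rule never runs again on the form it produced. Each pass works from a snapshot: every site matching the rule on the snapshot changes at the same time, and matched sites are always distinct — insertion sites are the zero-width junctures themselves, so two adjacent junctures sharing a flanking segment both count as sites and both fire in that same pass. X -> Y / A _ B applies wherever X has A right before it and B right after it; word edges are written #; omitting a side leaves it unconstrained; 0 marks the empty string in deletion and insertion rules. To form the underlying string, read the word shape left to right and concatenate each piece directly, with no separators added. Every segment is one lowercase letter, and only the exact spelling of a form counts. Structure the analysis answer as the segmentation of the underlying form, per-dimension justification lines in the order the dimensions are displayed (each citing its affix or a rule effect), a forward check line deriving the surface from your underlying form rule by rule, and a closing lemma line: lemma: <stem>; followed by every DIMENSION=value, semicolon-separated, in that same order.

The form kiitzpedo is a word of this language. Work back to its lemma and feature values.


underlying: kiit-z-pe-to
CLASS=ol - signalled by the affix -to
ASPECT=ra - signalled by the affix -pe
GRD=ib - signalled by the affix -z
check: kiitzpeto -> kiitzpedo
lemma: kiit; CLASS=ol; ASPECT=ra; GRD=ib


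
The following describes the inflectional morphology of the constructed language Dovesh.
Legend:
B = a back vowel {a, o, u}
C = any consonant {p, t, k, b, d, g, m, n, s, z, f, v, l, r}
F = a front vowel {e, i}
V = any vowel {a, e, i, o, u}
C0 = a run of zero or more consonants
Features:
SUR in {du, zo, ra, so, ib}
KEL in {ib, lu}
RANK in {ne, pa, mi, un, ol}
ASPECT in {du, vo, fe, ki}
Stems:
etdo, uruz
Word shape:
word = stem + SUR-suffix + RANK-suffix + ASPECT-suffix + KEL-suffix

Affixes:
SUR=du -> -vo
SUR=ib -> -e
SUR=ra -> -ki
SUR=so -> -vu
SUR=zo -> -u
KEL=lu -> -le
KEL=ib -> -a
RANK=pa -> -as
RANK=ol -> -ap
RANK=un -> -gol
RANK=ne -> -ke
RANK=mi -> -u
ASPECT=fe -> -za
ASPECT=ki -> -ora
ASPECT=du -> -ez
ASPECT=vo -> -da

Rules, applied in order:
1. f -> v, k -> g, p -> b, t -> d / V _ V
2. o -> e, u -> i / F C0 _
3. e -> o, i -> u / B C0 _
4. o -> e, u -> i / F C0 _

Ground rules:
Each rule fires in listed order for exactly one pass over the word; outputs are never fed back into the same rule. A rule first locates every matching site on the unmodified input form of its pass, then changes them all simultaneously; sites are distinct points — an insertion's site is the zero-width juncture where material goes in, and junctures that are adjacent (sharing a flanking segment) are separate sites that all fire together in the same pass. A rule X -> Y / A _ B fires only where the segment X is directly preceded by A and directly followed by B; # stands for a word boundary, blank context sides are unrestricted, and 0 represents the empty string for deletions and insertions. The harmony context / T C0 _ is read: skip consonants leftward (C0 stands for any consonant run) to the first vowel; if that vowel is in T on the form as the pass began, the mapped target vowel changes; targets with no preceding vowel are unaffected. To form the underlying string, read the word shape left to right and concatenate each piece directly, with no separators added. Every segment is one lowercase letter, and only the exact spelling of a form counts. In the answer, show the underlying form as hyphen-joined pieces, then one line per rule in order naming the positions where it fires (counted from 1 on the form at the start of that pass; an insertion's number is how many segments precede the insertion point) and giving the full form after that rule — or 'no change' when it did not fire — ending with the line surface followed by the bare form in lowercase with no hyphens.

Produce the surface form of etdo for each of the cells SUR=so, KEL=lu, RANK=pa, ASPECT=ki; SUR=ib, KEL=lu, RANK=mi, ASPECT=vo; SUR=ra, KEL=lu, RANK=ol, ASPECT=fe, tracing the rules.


cell SUR=so, KEL=lu, RANK=pa, ASPECT=ki:
underlying: etdo-vu-as-ora-le
1. f -> v, k -> g, p -> b, t -> d / V _ V: no change
2. o -> e, u -> i / F C0 _: fires at position(s) 4: etdevuasorale
3. e -> o, i -> u / B C0 _: fires at position(s) 13: etdevuasoralo
4. o -> e, u -> i / F C0 _: fires at position(s) 6: etdeviasoralo
surface: etdeviasoralo

cell SUR=ib, KEL=lu, RANK=mi, ASPECT=vo:
underlying: etdo-e-u-da-le
1. f -> v, k -> g, p -> b, t -> d / V _ V: no change
2. o -> e, u -> i / F C0 _: fires at position(s) 4, 6: etdeeidale
3. e -> o, i -> u / B C0 _: fires at position(s) 10: etdeeidalo
4. o -> e, u -> i / F C0 _: no change
surface: etdeeidalo

cell SUR=ra, KEL=lu, RANK=ol, ASPECT=fe:
underlying: etdo-ki-ap-za-le
1. f -> v, k -> g, p -> b, t -> d / V _ V: fires at position(s) 5: etdogiapzale
2. o -> e, u -> i / F C0 _: fires at position(s) 4: etdegiapzale
3. e -> o, i -> u / B C0 _: fires at position(s) 12: etdegiapzalo
4. o -> e, u -> i / F C0 _: no change
surface: etdegiapzalo


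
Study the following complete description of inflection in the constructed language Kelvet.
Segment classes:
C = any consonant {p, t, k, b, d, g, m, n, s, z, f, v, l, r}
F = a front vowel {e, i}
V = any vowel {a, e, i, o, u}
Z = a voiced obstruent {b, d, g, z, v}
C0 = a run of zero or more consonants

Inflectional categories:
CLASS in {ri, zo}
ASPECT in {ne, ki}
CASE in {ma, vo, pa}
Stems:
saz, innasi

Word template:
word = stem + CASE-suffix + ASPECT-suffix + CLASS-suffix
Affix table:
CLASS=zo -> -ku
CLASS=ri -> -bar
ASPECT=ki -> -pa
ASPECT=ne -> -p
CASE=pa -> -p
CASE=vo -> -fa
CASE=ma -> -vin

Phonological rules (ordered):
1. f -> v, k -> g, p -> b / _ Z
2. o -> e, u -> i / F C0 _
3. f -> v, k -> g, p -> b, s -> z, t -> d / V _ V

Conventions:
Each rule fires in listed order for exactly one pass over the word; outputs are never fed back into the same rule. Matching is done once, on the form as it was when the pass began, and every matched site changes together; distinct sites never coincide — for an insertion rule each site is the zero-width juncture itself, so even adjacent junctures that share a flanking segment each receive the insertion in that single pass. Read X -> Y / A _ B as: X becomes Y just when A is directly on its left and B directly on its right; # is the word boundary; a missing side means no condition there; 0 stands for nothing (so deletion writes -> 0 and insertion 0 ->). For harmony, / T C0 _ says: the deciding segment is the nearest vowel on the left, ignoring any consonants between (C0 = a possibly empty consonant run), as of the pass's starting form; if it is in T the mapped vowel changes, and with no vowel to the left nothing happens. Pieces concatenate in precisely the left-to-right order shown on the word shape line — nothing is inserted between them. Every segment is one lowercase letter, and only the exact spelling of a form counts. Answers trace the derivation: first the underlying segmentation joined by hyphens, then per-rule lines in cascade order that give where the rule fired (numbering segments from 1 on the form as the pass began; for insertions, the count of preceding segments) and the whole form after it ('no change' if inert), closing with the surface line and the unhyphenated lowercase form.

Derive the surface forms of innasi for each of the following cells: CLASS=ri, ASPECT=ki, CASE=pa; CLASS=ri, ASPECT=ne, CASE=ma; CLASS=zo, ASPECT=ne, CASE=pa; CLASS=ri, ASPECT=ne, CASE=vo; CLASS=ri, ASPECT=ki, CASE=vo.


cell CLASS=ri, ASPECT=ki, CASE=pa:
underlying: innasi-p-pa-bar
1. f -> v, k -> g, p -> b / _ Z: no change
2. o -> e, u -> i / F C0 _: no change
3. f -> v, k -> g, p -> b, s -> z, t -> d / V _ V: fires at position(s) 5: innazippabar
surface: innazippabar

cell CLASS=ri, ASPECT=ne, CASE=ma:
underlying: innasi-vin-p-bar
1. f -> v, k -> g, p -> b / _ Z: fires at position(s) 10: innasivinbbar
2. o -> e, u -> i / F C0 _: no change
3. f -> v, k -> g, p -> b, s -> z, t -> d / V _ V: fires at position(s) 5: innazivinbbar
surface: innazivinbbar

cell CLASS=zo, ASPECT=ne, CASE=pa:
underlying: innasi-p-p-ku
1. f -> v, k -> g, p -> b / _ Z: no change
2. o -> e, u -> i / F C0 _: fires at position(s) 10: innasippki
3. f -> v, k -> g, p -> b, s -> z, t -> d / V _ V: fires at position(s) 5: innazippki
surface: innazippki

cell CLASS=ri, ASPECT=ne, CASE=vo:
underlying: innasi-fa-p-bar
1. f -> v, k -> g, p -> b / _ Z: fires at position(s) 9: innasifabbar
2. o -> e, u -> i / F C0 _: no change
3. f -> v, k -> g, p -> b, s -> z, t -> d / V _ V: fires at position(s) 5, 7: innazivabbar
surface: innazivabbar

cell CLASS=ri, ASPECT=ki, CASE=vo:
underlying: innasi-fa-pa-bar
1. f -> v, k -> g, p -> b / _ Z: no change
2. o -> e, u -> i / F C0 _: no change
3. f -> v, k -> g, p -> b, s -> z, t -> d / V _ V: fires at position(s) 5, 7, 9: innazivababar
surface: innazivababar


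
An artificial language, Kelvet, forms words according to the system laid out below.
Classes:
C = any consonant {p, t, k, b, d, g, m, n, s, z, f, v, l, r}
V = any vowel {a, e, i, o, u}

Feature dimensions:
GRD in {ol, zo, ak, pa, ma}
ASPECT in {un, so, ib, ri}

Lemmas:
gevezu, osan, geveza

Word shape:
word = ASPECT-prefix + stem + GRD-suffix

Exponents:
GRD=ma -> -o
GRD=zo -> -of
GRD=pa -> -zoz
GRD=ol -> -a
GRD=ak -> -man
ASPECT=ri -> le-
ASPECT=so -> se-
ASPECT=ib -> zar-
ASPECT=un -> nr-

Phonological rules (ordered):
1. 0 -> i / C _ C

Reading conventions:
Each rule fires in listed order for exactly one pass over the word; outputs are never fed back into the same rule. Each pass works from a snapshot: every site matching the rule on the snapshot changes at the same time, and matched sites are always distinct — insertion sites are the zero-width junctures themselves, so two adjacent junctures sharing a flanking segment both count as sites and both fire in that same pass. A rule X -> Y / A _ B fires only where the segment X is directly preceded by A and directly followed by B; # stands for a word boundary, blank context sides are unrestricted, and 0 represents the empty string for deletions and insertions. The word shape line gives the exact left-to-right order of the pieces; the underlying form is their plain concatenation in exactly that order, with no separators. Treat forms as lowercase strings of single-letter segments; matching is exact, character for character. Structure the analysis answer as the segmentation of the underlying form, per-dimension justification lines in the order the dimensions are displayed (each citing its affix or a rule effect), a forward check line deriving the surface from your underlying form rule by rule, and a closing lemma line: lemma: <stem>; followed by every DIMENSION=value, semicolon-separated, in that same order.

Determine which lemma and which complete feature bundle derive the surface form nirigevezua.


underlying: nr-gevezu-a
GRD=ol - signalled by the affix -a
ASPECT=un - signalled by the affix nr-
check: nrgevezua -> nirigevezua
lemma: gevezu; GRD=ol; ASPECT=un


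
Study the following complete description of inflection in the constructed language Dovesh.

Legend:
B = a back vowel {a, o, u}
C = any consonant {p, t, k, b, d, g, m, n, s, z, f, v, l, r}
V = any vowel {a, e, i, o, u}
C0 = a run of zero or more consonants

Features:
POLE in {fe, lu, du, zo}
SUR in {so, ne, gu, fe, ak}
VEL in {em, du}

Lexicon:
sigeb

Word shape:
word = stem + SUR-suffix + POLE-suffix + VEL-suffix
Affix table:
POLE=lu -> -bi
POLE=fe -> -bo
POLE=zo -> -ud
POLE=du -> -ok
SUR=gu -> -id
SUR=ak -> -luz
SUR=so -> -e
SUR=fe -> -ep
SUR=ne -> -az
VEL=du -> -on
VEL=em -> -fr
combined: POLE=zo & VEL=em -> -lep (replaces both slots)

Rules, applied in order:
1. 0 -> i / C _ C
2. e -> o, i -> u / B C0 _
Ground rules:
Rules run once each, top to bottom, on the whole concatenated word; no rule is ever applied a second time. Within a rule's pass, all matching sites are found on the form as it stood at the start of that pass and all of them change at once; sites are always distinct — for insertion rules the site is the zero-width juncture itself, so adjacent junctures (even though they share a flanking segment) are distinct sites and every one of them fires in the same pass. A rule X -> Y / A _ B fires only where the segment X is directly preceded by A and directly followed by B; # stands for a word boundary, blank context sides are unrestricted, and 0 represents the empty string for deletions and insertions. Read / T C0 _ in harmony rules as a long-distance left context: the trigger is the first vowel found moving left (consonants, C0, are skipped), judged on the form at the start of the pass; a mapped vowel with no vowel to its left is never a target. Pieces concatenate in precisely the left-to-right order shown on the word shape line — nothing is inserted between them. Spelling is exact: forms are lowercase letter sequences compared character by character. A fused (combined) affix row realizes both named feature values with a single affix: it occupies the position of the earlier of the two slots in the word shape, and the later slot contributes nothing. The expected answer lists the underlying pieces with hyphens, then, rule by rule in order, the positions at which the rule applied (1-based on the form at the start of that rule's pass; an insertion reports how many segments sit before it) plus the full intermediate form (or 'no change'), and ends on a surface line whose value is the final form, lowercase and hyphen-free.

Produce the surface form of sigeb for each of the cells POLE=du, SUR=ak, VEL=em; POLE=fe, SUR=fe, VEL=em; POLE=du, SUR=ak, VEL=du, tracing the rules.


cell POLE=du, SUR=ak, VEL=em:
underlying: sigeb-luz-ok-fr
1. 0 -> i / C _ C: inserts after position(s) 5, 10, 11: sigebiluzokifir
2. e -> o, i -> u / B C0 _: fires at position(s) 12: sigebiluzokufir
surface: sigebiluzokufir

cell POLE=fe, SUR=fe, VEL=em:
underlying: sigeb-ep-bo-fr
1. 0 -> i / C _ C: inserts after position(s) 7, 10: sigebepibofir
2. e -> o, i -> u / B C0 _: fires at position(s) 12: sigebepibofur
surface: sigebepibofur

cell POLE=du, SUR=ak, VEL=du:
underlying: sigeb-luz-ok-on
1. 0 -> i / C _ C: inserts after position(s) 5: sigebiluzokon
2. e -> o, i -> u / B C0 _: no change
surface: sigebiluzokon


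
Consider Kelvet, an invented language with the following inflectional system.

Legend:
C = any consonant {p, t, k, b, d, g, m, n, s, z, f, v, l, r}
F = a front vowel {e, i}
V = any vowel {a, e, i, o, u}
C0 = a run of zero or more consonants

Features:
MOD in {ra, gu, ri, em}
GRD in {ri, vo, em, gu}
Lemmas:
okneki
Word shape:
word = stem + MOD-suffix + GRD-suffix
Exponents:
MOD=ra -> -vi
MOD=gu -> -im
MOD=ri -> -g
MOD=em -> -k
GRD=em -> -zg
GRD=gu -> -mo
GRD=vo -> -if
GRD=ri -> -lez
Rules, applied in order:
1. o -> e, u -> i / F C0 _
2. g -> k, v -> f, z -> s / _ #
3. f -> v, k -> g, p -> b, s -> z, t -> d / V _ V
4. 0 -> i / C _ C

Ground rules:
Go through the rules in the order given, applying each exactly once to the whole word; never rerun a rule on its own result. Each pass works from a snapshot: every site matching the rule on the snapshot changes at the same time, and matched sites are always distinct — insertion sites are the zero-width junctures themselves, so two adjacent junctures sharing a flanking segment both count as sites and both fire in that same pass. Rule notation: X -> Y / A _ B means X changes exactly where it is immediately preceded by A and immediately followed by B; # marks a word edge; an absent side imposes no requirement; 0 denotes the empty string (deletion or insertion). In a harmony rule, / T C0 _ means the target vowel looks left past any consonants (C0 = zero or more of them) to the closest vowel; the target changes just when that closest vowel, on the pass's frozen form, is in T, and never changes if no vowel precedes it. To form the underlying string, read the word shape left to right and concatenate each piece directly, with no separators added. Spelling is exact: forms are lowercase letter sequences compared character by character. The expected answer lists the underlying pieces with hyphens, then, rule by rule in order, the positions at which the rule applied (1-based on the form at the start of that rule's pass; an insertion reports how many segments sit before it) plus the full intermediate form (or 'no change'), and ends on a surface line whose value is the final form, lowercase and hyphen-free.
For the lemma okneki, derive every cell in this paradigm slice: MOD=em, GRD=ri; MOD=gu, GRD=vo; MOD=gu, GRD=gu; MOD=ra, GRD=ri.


cell MOD=em, GRD=ri:
underlying: okneki-k-lez
1. o -> e, u -> i / F C0 _: no change
2. g -> k, v -> f, z -> s / _ #: fires at position(s) 10: oknekikles
3. f -> v, k -> g, p -> b, s -> z, t -> d / V _ V: fires at position(s) 5: oknegikles
4. 0 -> i / C _ C: inserts after position(s) 2, 7: okinegikiles
surface: okinegikiles

cell MOD=gu, GRD=vo:
underlying: okneki-im-if
1. o -> e, u -> i / F C0 _: no change
2. g -> k, v -> f, z -> s / _ #: no change
3. f -> v, k -> g, p -> b, s -> z, t -> d / V _ V: fires at position(s) 5: oknegiimif
4. 0 -> i / C _ C: inserts after position(s) 2: okinegiimif
surface: okinegiimif

cell MOD=gu, GRD=gu:
underlying: okneki-im-mo
1. o -> e, u -> i / F C0 _: fires at position(s) 10: oknekiimme
2. g -> k, v -> f, z -> s / _ #: no change
3. f -> v, k -> g, p -> b, s -> z, t -> d / V _ V: fires at position(s) 5: oknegiimme
4. 0 -> i / C _ C: inserts after position(s) 2, 8: okinegiimime
surface: okinegiimime

cell MOD=ra, GRD=ri:
underlying: okneki-vi-lez
1. o -> e, u -> i / F C0 _: no change
2. g -> k, v -> f, z -> s / _ #: fires at position(s) 11: oknekiviles
3. f -> v, k -> g, p -> b, s -> z, t -> d / V _ V: fires at position(s) 5: oknegiviles
4. 0 -> i / C _ C: inserts after position(s) 2: okinegiviles
surface: okinegiviles


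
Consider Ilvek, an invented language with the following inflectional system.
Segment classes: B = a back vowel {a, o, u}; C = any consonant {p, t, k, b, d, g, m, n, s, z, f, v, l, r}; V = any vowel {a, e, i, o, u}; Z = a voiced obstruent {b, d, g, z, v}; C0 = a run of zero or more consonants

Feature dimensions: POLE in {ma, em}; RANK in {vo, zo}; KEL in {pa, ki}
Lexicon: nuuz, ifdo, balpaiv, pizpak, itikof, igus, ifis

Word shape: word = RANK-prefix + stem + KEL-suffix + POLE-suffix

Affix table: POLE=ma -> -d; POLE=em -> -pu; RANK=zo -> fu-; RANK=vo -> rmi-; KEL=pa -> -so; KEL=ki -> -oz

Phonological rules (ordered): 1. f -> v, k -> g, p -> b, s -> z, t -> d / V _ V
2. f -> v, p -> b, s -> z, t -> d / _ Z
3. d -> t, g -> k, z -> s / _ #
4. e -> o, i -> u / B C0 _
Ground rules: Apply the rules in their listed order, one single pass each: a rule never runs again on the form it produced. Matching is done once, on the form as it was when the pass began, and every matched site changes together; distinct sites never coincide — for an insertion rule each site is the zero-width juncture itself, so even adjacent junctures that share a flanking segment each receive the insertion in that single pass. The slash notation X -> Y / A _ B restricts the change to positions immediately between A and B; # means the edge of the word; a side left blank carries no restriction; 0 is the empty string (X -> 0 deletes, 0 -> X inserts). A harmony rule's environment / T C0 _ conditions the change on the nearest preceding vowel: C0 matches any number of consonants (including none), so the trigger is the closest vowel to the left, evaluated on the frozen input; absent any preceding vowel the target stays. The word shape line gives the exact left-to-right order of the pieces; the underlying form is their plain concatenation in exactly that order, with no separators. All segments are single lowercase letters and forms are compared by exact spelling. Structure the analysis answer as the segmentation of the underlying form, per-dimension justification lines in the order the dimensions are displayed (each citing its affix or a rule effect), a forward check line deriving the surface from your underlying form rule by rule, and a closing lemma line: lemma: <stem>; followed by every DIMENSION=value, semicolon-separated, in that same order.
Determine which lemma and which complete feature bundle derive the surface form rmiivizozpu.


underlying: rmi-ifis-oz-pu
POLE=em - signalled by the affix -pu
RANK=vo - signalled by the affix rmi-
KEL=ki - signalled by the affix -oz
check: rmiifisozpu -> rmiivizozpu -> rmiivizozpu -> rmiivizozpu -> rmiivizozpu
lemma: ifis; POLE=em; RANK=vo; KEL=ki


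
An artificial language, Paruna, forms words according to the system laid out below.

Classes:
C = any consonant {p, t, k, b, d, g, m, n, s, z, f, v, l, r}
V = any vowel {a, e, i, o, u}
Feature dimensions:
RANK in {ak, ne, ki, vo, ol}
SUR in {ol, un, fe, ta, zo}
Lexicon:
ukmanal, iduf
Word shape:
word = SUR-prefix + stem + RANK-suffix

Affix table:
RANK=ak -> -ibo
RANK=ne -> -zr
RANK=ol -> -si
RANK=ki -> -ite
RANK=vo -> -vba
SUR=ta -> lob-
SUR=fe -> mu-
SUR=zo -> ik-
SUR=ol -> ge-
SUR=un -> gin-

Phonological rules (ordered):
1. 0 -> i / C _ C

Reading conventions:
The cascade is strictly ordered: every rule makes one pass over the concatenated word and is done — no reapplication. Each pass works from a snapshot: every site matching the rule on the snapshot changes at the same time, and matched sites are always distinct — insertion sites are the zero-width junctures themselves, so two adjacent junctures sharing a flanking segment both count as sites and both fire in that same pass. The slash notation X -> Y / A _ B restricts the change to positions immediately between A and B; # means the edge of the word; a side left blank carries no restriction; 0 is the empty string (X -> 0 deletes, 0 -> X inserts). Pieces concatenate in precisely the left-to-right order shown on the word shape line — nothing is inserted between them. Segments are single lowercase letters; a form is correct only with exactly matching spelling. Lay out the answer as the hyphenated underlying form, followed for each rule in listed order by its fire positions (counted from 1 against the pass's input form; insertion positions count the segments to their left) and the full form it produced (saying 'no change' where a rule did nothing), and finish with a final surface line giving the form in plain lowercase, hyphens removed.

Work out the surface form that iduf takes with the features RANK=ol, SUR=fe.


underlying: mu-iduf-si
1. 0 -> i / C _ C: inserts after position(s) 6: muidufisi
surface: muidufisi


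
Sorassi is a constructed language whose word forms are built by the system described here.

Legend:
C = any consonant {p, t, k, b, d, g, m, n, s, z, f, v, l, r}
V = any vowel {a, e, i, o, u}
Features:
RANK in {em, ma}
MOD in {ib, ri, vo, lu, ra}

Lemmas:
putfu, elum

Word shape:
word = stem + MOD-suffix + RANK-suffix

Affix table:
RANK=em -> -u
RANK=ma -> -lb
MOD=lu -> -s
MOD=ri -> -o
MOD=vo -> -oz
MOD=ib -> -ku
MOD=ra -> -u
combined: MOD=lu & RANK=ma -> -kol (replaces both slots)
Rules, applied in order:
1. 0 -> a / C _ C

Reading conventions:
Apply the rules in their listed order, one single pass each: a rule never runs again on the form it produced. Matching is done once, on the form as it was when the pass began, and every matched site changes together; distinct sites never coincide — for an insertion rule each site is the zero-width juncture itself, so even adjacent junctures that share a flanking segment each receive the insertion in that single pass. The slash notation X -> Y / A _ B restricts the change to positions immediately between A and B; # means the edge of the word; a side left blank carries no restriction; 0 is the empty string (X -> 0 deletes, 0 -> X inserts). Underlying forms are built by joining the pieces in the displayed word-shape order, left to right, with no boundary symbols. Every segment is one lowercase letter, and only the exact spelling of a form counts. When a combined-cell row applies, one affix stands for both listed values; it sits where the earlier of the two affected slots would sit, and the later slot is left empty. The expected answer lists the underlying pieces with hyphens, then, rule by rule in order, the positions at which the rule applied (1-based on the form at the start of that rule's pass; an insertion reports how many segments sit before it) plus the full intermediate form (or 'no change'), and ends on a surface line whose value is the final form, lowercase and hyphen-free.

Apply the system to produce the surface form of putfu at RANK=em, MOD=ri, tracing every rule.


underlying: putfu-o-u
1. 0 -> a / C _ C: inserts after position(s) 3: putafuou
surface: putafuou


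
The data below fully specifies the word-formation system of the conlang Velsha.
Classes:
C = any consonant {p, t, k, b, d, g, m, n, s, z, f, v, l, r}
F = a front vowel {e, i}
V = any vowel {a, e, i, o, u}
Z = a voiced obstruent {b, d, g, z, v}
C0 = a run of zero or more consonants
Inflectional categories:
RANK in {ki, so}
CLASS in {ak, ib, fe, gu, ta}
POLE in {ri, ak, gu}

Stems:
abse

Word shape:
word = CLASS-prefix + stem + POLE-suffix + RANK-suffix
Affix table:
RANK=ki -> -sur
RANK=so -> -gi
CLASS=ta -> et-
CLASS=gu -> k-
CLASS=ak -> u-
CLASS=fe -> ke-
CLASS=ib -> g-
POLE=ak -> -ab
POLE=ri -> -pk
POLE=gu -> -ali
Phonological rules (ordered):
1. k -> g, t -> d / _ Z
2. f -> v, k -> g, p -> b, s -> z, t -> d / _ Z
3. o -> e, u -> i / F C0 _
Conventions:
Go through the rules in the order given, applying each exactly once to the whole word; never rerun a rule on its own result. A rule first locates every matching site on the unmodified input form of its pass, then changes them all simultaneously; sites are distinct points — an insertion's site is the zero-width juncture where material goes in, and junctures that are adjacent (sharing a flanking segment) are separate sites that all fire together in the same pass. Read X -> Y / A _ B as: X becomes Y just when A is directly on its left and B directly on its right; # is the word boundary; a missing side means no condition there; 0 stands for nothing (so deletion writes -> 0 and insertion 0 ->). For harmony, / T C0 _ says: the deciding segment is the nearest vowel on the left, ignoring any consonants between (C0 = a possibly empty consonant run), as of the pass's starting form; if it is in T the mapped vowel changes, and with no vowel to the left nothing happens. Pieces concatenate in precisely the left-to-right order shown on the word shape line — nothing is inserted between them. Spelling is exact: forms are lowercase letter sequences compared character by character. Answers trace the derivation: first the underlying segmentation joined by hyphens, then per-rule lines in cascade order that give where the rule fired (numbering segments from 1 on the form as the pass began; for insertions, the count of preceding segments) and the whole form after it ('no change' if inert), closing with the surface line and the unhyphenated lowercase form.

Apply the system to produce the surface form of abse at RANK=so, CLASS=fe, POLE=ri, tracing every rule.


underlying: ke-abse-pk-gi
1. k -> g, t -> d / _ Z: fires at position(s) 8: keabsepggi
2. f -> v, k -> g, p -> b, s -> z, t -> d / _ Z: fires at position(s) 7: keabsebggi
3. o -> e, u -> i / F C0 _: no change
surface: keabsebggi


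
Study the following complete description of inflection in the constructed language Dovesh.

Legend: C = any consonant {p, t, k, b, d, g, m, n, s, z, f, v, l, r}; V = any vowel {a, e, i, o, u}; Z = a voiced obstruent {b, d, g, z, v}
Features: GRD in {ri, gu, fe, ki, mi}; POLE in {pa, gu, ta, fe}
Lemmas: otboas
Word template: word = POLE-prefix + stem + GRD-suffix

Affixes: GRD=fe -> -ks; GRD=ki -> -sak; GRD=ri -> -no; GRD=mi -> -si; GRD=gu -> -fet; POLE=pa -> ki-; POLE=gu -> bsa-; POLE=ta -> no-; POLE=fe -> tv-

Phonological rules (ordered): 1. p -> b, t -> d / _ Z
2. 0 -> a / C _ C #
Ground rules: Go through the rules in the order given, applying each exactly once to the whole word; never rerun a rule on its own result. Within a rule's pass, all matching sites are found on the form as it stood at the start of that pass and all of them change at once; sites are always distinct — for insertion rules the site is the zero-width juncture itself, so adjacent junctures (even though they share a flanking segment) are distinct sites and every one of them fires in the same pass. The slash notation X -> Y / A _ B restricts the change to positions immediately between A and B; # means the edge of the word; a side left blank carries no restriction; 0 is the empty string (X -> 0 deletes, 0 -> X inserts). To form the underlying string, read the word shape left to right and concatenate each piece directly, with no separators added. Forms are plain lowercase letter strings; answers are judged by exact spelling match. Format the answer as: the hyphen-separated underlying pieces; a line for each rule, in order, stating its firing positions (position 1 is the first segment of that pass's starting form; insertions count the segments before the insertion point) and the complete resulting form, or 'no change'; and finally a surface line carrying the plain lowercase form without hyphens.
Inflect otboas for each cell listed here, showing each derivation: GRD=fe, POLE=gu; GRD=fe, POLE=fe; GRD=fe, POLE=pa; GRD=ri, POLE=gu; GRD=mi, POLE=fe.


cell GRD=fe, POLE=gu:
underlying: bsa-otboas-ks
1. p -> b, t -> d / _ Z: fires at position(s) 5: bsaodboasks
2. 0 -> a / C _ C #: inserts after position(s) 10: bsaodboaskas
surface: bsaodboaskas

cell GRD=fe, POLE=fe:
underlying: tv-otboas-ks
1. p -> b, t -> d / _ Z: fires at position(s) 1, 4: dvodboasks
2. 0 -> a / C _ C #: inserts after position(s) 9: dvodboaskas
surface: dvodboaskas

cell GRD=fe, POLE=pa:
underlying: ki-otboas-ks
1. p -> b, t -> d / _ Z: fires at position(s) 4: kiodboasks
2. 0 -> a / C _ C #: inserts after position(s) 9: kiodboaskas
surface: kiodboaskas

cell GRD=ri, POLE=gu:
underlying: bsa-otboas-no
1. p -> b, t -> d / _ Z: fires at position(s) 5: bsaodboasno
2. 0 -> a / C _ C #: no change
surface: bsaodboasno

cell GRD=mi, POLE=fe:
underlying: tv-otboas-si
1. p -> b, t -> d / _ Z: fires at position(s) 1, 4: dvodboassi
2. 0 -> a / C _ C #: no change
surface: dvodboassi


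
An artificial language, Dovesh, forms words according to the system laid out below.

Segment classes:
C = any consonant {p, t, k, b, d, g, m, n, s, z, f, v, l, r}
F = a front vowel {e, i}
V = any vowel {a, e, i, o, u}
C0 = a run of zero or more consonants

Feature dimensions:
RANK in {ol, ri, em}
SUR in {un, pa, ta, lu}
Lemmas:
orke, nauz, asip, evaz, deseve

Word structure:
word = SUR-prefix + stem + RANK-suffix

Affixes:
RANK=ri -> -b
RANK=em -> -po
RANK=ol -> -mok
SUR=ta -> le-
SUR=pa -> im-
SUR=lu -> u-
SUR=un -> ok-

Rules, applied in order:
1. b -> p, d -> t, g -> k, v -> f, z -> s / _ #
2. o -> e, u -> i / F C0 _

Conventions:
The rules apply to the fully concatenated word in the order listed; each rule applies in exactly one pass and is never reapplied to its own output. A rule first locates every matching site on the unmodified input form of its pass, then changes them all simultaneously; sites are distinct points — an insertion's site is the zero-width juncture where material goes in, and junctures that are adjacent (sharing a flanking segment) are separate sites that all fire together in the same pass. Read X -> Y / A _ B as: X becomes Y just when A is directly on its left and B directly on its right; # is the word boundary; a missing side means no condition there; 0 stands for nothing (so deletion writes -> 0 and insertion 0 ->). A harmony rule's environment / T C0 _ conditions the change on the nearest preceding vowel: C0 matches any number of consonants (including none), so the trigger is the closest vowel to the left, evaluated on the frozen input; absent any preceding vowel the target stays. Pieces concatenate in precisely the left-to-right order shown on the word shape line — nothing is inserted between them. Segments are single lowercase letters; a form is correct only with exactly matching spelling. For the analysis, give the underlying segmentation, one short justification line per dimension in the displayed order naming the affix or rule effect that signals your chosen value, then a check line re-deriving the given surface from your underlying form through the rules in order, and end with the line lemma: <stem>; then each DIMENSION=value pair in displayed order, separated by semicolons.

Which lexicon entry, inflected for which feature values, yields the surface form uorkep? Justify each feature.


underlying: u-orke-b
RANK=ri - signalled by the affix -b
SUR=lu - signalled by the affix u-
check: uorkeb -> uorkep -> uorkep
lemma: orke; RANK=ri; SUR=lu


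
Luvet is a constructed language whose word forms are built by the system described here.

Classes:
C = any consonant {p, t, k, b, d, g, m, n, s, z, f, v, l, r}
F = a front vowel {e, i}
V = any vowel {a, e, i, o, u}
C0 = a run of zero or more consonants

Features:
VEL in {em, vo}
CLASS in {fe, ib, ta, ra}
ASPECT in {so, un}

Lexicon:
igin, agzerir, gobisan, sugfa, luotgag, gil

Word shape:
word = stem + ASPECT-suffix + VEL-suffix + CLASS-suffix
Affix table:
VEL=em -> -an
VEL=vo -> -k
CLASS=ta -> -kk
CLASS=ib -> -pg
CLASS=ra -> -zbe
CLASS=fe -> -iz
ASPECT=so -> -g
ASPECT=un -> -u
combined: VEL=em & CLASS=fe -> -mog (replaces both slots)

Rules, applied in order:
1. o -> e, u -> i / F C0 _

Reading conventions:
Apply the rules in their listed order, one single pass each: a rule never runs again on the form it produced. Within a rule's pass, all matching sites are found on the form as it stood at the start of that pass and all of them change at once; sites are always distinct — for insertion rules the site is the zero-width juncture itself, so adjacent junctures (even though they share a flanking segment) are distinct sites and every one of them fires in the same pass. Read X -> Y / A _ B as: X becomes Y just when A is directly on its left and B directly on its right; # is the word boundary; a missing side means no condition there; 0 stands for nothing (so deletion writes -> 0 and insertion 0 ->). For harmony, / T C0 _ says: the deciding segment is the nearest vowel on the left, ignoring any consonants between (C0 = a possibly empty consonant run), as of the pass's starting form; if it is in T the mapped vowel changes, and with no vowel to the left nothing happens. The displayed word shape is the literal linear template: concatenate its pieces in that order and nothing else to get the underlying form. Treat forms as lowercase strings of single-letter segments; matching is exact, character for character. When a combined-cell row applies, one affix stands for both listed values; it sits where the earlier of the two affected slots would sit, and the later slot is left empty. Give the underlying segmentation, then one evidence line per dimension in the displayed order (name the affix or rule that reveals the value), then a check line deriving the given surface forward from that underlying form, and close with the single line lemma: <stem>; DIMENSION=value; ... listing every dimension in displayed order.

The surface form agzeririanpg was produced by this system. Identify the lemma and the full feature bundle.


underlying: agzerir-u-an-pg
VEL=em - signalled by the affix -an
CLASS=ib - signalled by the affix -pg
ASPECT=un - signalled by the affix -u
check: agzeriruanpg -> agzeririanpg
lemma: agzerir; VEL=em; CLASS=ib; ASPECT=un


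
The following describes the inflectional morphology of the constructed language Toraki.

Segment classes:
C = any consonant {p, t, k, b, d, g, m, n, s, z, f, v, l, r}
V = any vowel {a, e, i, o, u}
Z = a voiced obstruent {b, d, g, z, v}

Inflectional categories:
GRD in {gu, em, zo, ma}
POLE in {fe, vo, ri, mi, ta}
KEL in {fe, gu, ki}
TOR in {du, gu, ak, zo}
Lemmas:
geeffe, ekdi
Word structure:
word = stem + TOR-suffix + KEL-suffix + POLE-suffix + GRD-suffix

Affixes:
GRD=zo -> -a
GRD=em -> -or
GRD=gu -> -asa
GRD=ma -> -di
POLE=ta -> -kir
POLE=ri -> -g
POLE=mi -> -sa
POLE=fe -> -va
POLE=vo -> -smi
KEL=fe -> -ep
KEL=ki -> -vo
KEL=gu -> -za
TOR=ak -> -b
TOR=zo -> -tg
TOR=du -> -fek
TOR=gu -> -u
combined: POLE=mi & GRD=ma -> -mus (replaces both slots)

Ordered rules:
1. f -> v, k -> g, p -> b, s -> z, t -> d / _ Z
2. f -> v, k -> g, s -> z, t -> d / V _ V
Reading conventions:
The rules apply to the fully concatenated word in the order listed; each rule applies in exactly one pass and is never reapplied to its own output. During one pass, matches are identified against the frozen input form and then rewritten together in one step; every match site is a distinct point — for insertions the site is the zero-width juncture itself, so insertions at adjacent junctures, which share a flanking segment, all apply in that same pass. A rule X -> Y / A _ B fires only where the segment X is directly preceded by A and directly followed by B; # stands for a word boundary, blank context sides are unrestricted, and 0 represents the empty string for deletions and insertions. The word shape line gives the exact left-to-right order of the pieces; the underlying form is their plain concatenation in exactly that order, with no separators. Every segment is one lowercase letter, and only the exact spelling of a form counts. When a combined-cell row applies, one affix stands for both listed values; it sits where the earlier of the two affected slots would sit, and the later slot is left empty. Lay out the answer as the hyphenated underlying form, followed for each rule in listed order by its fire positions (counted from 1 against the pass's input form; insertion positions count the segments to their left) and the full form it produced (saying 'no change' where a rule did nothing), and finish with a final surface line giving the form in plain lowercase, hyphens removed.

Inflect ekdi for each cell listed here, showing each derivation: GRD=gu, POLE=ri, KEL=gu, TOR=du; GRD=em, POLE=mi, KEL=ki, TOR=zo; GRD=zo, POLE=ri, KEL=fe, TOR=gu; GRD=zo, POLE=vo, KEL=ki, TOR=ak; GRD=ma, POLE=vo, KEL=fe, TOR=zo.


cell GRD=gu, POLE=ri, KEL=gu, TOR=du:
underlying: ekdi-fek-za-g-asa
1. f -> v, k -> g, p -> b, s -> z, t -> d / _ Z: fires at position(s) 2, 7: egdifegzagasa
2. f -> v, k -> g, s -> z, t -> d / V _ V: fires at position(s) 5, 12: egdivegzagaza
surface: egdivegzagaza

cell GRD=em, POLE=mi, KEL=ki, TOR=zo:
underlying: ekdi-tg-vo-sa-or
1. f -> v, k -> g, p -> b, s -> z, t -> d / _ Z: fires at position(s) 2, 5: egdidgvosaor
2. f -> v, k -> g, s -> z, t -> d / V _ V: fires at position(s) 9: egdidgvozaor
surface: egdidgvozaor

cell GRD=zo, POLE=ri, KEL=fe, TOR=gu:
underlying: ekdi-u-ep-g-a
1. f -> v, k -> g, p -> b, s -> z, t -> d / _ Z: fires at position(s) 2, 7: egdiuebga
2. f -> v, k -> g, s -> z, t -> d / V _ V: no change
surface: egdiuebga

cell GRD=zo, POLE=vo, KEL=ki, TOR=ak:
underlying: ekdi-b-vo-smi-a
1. f -> v, k -> g, p -> b, s -> z, t -> d / _ Z: fires at position(s) 2: egdibvosmia
2. f -> v, k -> g, s -> z, t -> d / V _ V: no change
surface: egdibvosmia

cell GRD=ma, POLE=vo, KEL=fe, TOR=zo:
underlying: ekdi-tg-ep-smi-di
1. f -> v, k -> g, p -> b, s -> z, t -> d / _ Z: fires at position(s) 2, 5: egdidgepsmidi
2. f -> v, k -> g, s -> z, t -> d / V _ V: no change
surface: egdidgepsmidi
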